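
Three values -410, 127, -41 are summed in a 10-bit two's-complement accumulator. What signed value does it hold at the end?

-324

-410 + 127 = -283 (1011100101)
-283 + (-41) = -324 (1010111100)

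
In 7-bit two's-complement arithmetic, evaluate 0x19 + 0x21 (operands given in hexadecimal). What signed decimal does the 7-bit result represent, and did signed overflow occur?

58; no overflow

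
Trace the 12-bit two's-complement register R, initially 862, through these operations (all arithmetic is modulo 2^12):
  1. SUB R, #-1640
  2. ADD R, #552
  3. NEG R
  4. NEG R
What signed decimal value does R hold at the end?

-1042

Start: R = 862 = 001101011110.
R = 862 − (-1640) = 2502; wraps to -1594 = 100111000110
R = -1594 + 552 = -1042 = 101111101110
R = −(-1042) = 1042 = 010000010010
R = −(1042) = -1042 = 101111101110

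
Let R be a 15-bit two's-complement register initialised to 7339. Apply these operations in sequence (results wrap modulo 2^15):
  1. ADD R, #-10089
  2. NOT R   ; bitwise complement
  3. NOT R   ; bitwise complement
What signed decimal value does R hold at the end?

-2750

Start: R = 7339 = 001110010101011.
R = 7339 + (-10089) = -2750 = 111010101000010
R = NOT 111010101000010 = 000101010111101 = 2749
R = NOT 000101010111101 = 111010101000010 = -2750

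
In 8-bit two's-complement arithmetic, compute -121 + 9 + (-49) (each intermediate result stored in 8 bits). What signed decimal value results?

-121 + 9 = -112 (10010000)
-112 + (-49) = -161 → wraps to 95 (01011111)

95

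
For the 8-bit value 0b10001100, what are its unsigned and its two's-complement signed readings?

unsigned = 140, signed = -116

Unsigned: 10001100 = 140.
Signed: MSB=1 → 140 − 256 = -116.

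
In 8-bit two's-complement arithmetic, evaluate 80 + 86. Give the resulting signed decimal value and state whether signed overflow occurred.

-90; overflow

80 → 01010000
86 → 01010110
  01010000
+ 01010110
= 10100110
Result 10100110: MSB = 1 → 166 − 256 = -90.
Both addends are non-negative but the stored result is negative: signed overflow. The true value 80 + 86 = 166 lies outside [-128, 127].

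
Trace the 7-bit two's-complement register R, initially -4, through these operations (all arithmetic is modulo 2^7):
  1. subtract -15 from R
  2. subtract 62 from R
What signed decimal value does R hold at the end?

Start: R = -4 = 1111100.
R = -4 − (-15) = 11 = 0001011
R = 11 − 62 = -51 = 1001101

-51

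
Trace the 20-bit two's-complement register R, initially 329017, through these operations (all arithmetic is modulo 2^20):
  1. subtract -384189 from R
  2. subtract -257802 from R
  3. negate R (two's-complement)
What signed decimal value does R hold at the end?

77568

Start: R = 329017 = 01010000010100111001.
R = 329017 − (-384189) = 713206; wraps to -335370 = 10101110000111110110
R = -335370 − (-257802) = -77568 = 11101101000100000000
R = −(-77568) = 77568 = 00010010111100000000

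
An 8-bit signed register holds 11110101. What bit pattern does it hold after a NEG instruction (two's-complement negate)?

Invert: 00001010. Add 1: 00001011.
Check: 11110101 = -11, 00001011 = 11.

00001011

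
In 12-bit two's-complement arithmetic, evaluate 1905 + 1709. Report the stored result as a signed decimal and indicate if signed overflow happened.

-482; overflow

1905 → 011101110001
1709 → 011010101101
  011101110001
+ 011010101101
= 111000011110
Result 111000011110: MSB = 1 → 3614 − 4096 = -482.
Both addends are non-negative but the stored result is negative: signed overflow. The true value 1905 + 1709 = 3614 lies outside [-2048, 2047].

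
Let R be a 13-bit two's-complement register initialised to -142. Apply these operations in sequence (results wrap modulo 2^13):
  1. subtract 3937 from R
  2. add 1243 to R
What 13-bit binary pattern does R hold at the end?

1010011101100

Start: R = -142 = 1111101110010.
R = -142 − 3937 = -4079 = 1000000010001
R = -4079 + 1243 = -2836 = 1010011101100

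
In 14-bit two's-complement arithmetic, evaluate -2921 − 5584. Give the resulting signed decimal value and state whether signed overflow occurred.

7879; overflow

-2921 → 11010010010111
5584 → 01010111010000
Subtract via negate-and-add: invert 01010111010000 + 1 = 10101000110000 (i.e. -5584).
  11010010010111
+ 10101000110000
= 01111011000111  (discard carry-out 1)
Result 01111011000111: MSB = 0 → value 7879.
Both addends (after negating the subtrahend) are negative but the stored result is non-negative: signed overflow. The true value -2921 − 5584 = -8505 lies outside [-8192, 8191].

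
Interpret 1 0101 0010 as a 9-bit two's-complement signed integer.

MSB is 1, so the value is negative.
Invert: 010101101. Add 1: 010101110 = 174. So the value is −174.

-174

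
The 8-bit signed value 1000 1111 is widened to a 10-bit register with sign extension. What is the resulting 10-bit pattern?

1110001111

MSB of 10001111 is 1; replicate it into the new high bits.
11|10001111 → 1110001111 (still -113).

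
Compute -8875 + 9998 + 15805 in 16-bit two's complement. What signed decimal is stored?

-8875 + 9998 = 1123 (0000010001100011)
1123 + 15805 = 16928 (0100001000100000)

16928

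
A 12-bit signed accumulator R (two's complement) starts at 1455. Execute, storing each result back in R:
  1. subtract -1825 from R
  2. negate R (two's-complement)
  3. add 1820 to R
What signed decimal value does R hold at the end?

-1460

Start: R = 1455 = 010110101111.
R = 1455 − (-1825) = 3280; wraps to -816 = 110011010000
R = −(-816) = 816 = 001100110000
R = 816 + 1820 = 2636; wraps to -1460 = 101001001100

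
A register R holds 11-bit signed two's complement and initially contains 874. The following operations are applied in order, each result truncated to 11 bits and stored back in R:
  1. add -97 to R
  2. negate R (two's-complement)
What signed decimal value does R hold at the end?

-777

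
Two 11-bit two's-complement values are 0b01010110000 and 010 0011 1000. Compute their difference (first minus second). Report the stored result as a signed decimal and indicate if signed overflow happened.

120; no overflow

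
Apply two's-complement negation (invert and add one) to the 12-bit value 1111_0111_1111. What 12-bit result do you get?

000010000001

Invert: 000010000000. Add 1: 000010000001.
Check: 111101111111 = -129, 000010000001 = 129.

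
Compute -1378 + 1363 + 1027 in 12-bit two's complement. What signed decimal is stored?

-1378 + 1363 = -15 (111111110001)
-15 + 1027 = 1012 (001111110100)

1012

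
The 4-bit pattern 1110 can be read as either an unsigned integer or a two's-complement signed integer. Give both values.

Unsigned: 1110 = 14.
Signed: MSB=1 → 14 − 16 = -2.

unsigned = 14, signed = -2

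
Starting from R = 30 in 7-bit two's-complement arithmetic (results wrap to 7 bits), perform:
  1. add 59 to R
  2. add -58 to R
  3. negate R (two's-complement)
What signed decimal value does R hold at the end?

Start: R = 30 = 0011110.
R = 30 + 59 = 89; wraps to -39 = 1011001
R = -39 + (-58) = -97; wraps to 31 = 0011111
R = −(31) = -31 = 1100001

-31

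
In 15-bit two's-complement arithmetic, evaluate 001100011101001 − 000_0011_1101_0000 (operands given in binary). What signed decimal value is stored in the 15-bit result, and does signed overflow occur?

5401; no overflow

001100011101001 = 6377 (signed)
000_0011_1101_0000 → 000001111010000 = 976 (signed)
Subtract via negate-and-add: invert 000001111010000 + 1 = 111110000110000 (i.e. -976).
  001100011101001
+ 111110000110000
= 001010100011001  (discard carry-out 1)
Result 001010100011001: MSB = 0 → value 5401.
Addends (after negating the subtrahend) have opposite signs, so signed overflow cannot occur.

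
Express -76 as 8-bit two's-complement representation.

|-76| = 76 = 01001100 in 8 bits.
Invert the bits: 10110011. Add 1: 10110100.
Check: 10110100 reads as 180 − 256 = -76.

10110100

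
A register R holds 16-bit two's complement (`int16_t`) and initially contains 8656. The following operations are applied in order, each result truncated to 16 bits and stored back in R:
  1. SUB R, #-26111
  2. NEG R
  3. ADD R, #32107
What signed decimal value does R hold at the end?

Start: R = 8656 = 0010000111010000.
R = 8656 − (-26111) = 34767; wraps to -30769 = 1000011111001111
R = −(-30769) = 30769 = 0111100000110001
R = 30769 + 32107 = 62876; wraps to -2660 = 1111010110011100

-2660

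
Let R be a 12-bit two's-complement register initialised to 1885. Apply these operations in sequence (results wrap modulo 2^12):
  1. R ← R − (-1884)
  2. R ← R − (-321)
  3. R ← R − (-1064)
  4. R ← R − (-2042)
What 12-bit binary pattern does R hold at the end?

Start: R = 1885 = 011101011101.
R = 1885 − (-1884) = 3769; wraps to -327 = 111010111001
R = -327 − (-321) = -6 = 111111111010
R = -6 − (-1064) = 1058 = 010000100010
R = 1058 − (-2042) = 3100; wraps to -996 = 110000011100

110000011100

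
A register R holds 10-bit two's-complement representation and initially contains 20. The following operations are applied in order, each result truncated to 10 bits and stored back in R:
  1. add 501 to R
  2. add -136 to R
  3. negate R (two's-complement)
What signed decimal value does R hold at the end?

-385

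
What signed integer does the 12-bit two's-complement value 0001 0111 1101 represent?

MSB is 0, so the value is non-negative: 000101111101 = 381.

381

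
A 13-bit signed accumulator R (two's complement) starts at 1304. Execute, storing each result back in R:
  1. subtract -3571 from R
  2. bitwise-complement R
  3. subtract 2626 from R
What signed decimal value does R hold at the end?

690

Start: R = 1304 = 0010100011000.
R = 1304 − (-3571) = 4875; wraps to -3317 = 1001100001011
R = NOT 1001100001011 = 0110011110100 = 3316
R = 3316 − 2626 = 690 = 0001010110010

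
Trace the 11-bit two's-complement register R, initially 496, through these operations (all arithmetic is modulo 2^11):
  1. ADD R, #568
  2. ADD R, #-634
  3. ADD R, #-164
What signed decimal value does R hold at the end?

266

Start: R = 496 = 00111110000.
R = 496 + 568 = 1064; wraps to -984 = 10000101000
R = -984 + (-634) = -1618; wraps to 430 = 00110101110
R = 430 + (-164) = 266 = 00100001010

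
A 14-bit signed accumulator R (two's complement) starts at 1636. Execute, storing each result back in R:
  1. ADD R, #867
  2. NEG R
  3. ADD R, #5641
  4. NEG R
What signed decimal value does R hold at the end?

-3138

Start: R = 1636 = 00011001100100.
R = 1636 + 867 = 2503 = 00100111000111
R = −(2503) = -2503 = 11011000111001
R = -2503 + 5641 = 3138 = 00110001000010
R = −(3138) = -3138 = 11001110111110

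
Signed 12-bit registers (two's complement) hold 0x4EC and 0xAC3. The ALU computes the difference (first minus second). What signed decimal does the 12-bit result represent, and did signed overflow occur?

-1495; overflow

0x4EC = 010011101100 = 1260 (signed)
0xAC3 = 101011000011 = -1341 (signed)
Subtract via negate-and-add: invert 101011000011 + 1 = 010100111101 (i.e. 1341).
  010011101100
+ 010100111101
= 101000101001
Result 101000101001: MSB = 1 → 2601 − 4096 = -1495.
Both addends (after negating the subtrahend) are non-negative but the stored result is negative: signed overflow. The true value 1260 − (-1341) = 2601 lies outside [-2048, 2047].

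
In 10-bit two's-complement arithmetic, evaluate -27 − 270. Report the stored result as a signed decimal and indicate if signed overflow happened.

-27 → 1111100101
270 → 0100001110
Subtract via negate-and-add: invert 0100001110 + 1 = 1011110010 (i.e. -270).
  1111100101
+ 1011110010
= 1011010111  (discard carry-out 1)
Result 1011010111: MSB = 1 → 727 − 1024 = -297.
Both addends (after negating the subtrahend) are negative and so is the stored result: no signed overflow.

-297; no overflow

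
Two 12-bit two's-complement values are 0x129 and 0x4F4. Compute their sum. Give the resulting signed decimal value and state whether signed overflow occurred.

1565; no overflow

0x129 = 000100101001 = 297 (signed)
0x4F4 = 010011110100 = 1268 (signed)
  000100101001
+ 010011110100
= 011000011101
Result 011000011101: MSB = 0 → value 1565.
Both addends are non-negative and so is the stored result: no signed overflow.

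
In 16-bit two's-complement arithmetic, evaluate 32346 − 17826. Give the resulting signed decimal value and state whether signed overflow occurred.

14520; no overflow

32346 → 0111111001011010
17826 → 0100010110100010
Subtract via negate-and-add: invert 0100010110100010 + 1 = 1011101001011110 (i.e. -17826).
  0111111001011010
+ 1011101001011110
= 0011100010111000  (discard carry-out 1)
Result 0011100010111000: MSB = 0 → value 14520.
Addends (after negating the subtrahend) have opposite signs, so signed overflow cannot occur.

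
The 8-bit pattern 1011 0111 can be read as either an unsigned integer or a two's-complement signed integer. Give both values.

unsigned = 183, signed = -73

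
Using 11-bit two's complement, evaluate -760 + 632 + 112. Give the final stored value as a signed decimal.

-760 + 632 = -128 (11110000000)
-128 + 112 = -16 (11111110000)

-16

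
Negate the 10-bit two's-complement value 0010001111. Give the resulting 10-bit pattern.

1101110001

Invert: 1101110000. Add 1: 1101110001.
Check: 0010001111 = 143, 1101110001 = -143.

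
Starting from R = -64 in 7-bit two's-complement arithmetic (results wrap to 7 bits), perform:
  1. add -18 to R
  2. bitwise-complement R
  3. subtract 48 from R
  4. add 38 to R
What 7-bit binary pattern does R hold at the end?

Start: R = -64 = 1000000.
R = -64 + (-18) = -82; wraps to 46 = 0101110
R = NOT 0101110 = 1010001 = -47
R = -47 − 48 = -95; wraps to 33 = 0100001
R = 33 + 38 = 71; wraps to -57 = 1000111

1000111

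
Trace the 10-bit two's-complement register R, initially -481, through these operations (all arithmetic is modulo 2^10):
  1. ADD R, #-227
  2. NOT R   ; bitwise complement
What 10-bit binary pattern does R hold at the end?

Start: R = -481 = 1000011111.
R = -481 + (-227) = -708; wraps to 316 = 0100111100
R = NOT 0100111100 = 1011000011 = -317

1011000011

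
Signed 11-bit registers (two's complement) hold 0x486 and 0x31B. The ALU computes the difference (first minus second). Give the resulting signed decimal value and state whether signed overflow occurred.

363; overflow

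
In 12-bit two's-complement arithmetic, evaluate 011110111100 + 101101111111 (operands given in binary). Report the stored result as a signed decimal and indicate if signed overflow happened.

827; no overflow

011110111100 = 1980 (signed)
101101111111 = -1153 (signed)
  011110111100
+ 101101111111
= 001100111011  (discard carry-out 1)
Result 001100111011: MSB = 0 → value 827.
Addends have opposite signs, so signed overflow cannot occur.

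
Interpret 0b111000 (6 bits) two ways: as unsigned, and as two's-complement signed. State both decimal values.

Unsigned: 111000 = 56.
Signed: MSB=1 → 56 − 64 = -8.

unsigned = 56, signed = -8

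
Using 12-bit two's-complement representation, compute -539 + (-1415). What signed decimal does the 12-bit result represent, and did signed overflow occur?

-1954; no overflow

-539 → 110111100101
-1415 → 101001111001
  110111100101
+ 101001111001
= 100001011110  (discard carry-out 1)
Result 100001011110: MSB = 1 → 2142 − 4096 = -1954.
Both addends are negative and so is the stored result: no signed overflow.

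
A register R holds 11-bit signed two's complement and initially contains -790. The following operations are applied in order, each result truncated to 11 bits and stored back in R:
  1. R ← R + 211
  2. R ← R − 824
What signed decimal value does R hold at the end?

Start: R = -790 = 10011101010.
R = -790 + 211 = -579 = 10110111101
R = -579 − 824 = -1403; wraps to 645 = 01010000101

645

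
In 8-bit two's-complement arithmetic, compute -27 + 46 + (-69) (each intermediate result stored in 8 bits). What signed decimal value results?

-50

-27 + 46 = 19 (00010011)
19 + (-69) = -50 (11001110)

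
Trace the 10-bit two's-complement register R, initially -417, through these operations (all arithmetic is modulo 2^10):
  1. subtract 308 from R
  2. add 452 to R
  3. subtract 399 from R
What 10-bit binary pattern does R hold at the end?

0101100000

Start: R = -417 = 1001011111.
R = -417 − 308 = -725; wraps to 299 = 0100101011
R = 299 + 452 = 751; wraps to -273 = 1011101111
R = -273 − 399 = -672; wraps to 352 = 0101100000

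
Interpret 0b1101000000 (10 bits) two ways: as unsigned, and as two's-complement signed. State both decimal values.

Unsigned: 1101000000 = 832.
Signed: MSB=1 → 832 − 1024 = -192.

unsigned = 832, signed = -192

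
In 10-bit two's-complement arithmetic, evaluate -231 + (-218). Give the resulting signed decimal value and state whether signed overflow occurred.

-449; no overflow

-231 → 1100011001
-218 → 1100100110
  1100011001
+ 1100100110
= 1000111111  (discard carry-out 1)
Result 1000111111: MSB = 1 → 575 − 1024 = -449.
Both addends are negative and so is the stored result: no signed overflow.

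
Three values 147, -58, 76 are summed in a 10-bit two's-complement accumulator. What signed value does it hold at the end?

147 + (-58) = 89 (0001011001)
89 + 76 = 165 (0010100101)

165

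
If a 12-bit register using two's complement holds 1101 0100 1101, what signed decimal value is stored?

MSB is 1, so the value is negative.
Unsigned reading: 3405. Subtract 2^12 = 4096: 3405 − 4096 = -691.

-691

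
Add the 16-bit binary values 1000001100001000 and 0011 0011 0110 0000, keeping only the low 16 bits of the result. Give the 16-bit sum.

  1000001100001000
+ 0011001101100000
= 1011011001101000

1011011001101000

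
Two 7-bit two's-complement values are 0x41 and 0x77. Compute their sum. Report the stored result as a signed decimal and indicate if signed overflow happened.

56; overflow

0x41 = 1000001 = -63 (signed)
0x77 = 1110111 = -9 (signed)
  1000001
+ 1110111
= 0111000  (discard carry-out 1)
Result 0111000: MSB = 0 → value 56.
Both addends are negative but the stored result is non-negative: signed overflow. The true value -63 + (-9) = -72 lies outside [-64, 63].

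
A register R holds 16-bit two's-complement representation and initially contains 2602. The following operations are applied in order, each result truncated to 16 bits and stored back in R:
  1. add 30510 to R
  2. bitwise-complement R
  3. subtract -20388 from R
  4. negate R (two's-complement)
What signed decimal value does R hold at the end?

12725

Start: R = 2602 = 0000101000101010.
R = 2602 + 30510 = 33112; wraps to -32424 = 1000000101011000
R = NOT 1000000101011000 = 0111111010100111 = 32423
R = 32423 − (-20388) = 52811; wraps to -12725 = 1100111001001011
R = −(-12725) = 12725 = 0011000110110101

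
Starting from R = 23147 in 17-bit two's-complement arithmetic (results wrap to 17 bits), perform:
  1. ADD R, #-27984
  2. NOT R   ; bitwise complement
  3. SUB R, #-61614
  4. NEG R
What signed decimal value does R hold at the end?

Start: R = 23147 = 00101101001101011.
R = 23147 + (-27984) = -4837 = 11110110100011011
R = NOT 11110110100011011 = 00001001011100100 = 4836
R = 4836 − (-61614) = 66450; wraps to -64622 = 10000001110010010
R = −(-64622) = 64622 = 01111110001101110

64622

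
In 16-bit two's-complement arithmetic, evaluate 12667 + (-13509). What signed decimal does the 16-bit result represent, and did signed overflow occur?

-842; no overflow

12667 → 0011000101111011
-13509 → 1100101100111011
  0011000101111011
+ 1100101100111011
= 1111110010110110
Result 1111110010110110: MSB = 1 → 64694 − 65536 = -842.
Addends have opposite signs, so signed overflow cannot occur.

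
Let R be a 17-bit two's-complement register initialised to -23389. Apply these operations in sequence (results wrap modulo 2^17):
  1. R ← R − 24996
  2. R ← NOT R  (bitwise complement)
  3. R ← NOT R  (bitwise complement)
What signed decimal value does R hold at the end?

-48385

Start: R = -23389 = 11010010010100011.
R = -23389 − 24996 = -48385 = 10100001011111111
R = NOT 10100001011111111 = 01011110100000000 = 48384
R = NOT 01011110100000000 = 10100001011111111 = -48385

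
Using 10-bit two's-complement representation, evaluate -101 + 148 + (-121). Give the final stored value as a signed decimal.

-74

-101 + 148 = 47 (0000101111)
47 + (-121) = -74 (1110110110)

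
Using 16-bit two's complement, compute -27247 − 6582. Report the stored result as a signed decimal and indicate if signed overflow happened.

-27247 → 1001010110010001
6582 → 0001100110110110
Subtract via negate-and-add: invert 0001100110110110 + 1 = 1110011001001010 (i.e. -6582).
  1001010110010001
+ 1110011001001010
= 0111101111011011  (discard carry-out 1)
Result 0111101111011011: MSB = 0 → value 31707.
Both addends (after negating the subtrahend) are negative but the stored result is non-negative: signed overflow. The true value -27247 − 6582 = -33829 lies outside [-32768, 32767].

31707; overflow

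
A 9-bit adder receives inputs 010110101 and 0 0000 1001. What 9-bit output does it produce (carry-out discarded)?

  010110101
+ 000001001
= 010111110

010111110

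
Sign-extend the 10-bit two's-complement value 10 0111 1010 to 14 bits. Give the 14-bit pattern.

MSB of 1001111010 is 1; replicate it into the new high bits.
1111|1001111010 → 11111001111010 (still -390).

11111001111010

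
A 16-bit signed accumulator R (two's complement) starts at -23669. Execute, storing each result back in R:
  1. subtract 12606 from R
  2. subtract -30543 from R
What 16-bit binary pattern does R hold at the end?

1110100110011100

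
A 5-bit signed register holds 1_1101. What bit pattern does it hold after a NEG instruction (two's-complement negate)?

00011

Invert: 00010. Add 1: 00011.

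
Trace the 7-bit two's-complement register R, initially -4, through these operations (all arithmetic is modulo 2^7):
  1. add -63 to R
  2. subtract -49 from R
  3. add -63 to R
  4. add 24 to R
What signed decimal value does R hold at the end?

Start: R = -4 = 1111100.
R = -4 + (-63) = -67; wraps to 61 = 0111101
R = 61 − (-49) = 110; wraps to -18 = 1101110
R = -18 + (-63) = -81; wraps to 47 = 0101111
R = 47 + 24 = 71; wraps to -57 = 1000111

-57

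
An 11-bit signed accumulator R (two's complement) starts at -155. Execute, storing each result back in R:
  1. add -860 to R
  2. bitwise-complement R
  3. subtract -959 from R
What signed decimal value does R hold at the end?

Start: R = -155 = 11101100101.
R = -155 + (-860) = -1015 = 10000001001
R = NOT 10000001001 = 01111110110 = 1014
R = 1014 − (-959) = 1973; wraps to -75 = 11110110101

-75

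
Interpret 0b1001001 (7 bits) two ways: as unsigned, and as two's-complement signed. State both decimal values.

unsigned = 73, signed = -55

Unsigned: 1001001 = 73.
Signed: MSB=1 → 73 − 128 = -55.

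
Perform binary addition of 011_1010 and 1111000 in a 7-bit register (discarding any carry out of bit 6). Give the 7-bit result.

  0111010
+ 1111000
= 0110010  (discard carry-out 1)

0110010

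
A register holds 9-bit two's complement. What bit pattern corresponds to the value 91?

91 is non-negative, so write it directly in 9 bits: 001011011.

001011011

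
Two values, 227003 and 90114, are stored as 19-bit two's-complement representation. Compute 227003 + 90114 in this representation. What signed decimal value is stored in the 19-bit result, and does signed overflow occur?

-207171; overflow

227003 → 0110111011010111011
90114 → 0010110000000000010
  0110111011010111011
+ 0010110000000000010
= 1001101011010111101
Result 1001101011010111101: MSB = 1 → 317117 − 524288 = -207171.
Both addends are non-negative but the stored result is negative: signed overflow. The true value 227003 + 90114 = 317117 lies outside [-262144, 262143].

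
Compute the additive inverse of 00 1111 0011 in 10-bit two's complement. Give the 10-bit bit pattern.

Invert: 1100001100. Add 1: 1100001101.

1100001101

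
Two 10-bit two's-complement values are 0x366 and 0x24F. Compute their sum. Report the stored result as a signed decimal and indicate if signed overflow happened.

0x366 = 1101100110 = -154 (signed)
0x24F = 1001001111 = -433 (signed)
  1101100110
+ 1001001111
= 0110110101  (discard carry-out 1)
Result 0110110101: MSB = 0 → value 437.
Both addends are negative but the stored result is non-negative: signed overflow. The true value -154 + (-433) = -587 lies outside [-512, 511].

437; overflow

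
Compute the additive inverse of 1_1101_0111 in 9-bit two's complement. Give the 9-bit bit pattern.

000101001

Invert: 000101000. Add 1: 000101001.
Check: 111010111 = -41, 000101001 = 41.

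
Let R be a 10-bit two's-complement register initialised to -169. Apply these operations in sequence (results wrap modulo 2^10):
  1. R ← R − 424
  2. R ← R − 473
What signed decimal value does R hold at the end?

-42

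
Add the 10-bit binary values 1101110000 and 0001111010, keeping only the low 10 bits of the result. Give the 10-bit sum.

  1101110000
+ 0001111010
= 1111101010

1111101010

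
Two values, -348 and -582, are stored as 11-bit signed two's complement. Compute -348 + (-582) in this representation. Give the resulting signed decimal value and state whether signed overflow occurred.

-348 → 11010100100
-582 → 10110111010
  11010100100
+ 10110111010
= 10001011110  (discard carry-out 1)
Result 10001011110: MSB = 1 → 1118 − 2048 = -930.
Both addends are negative and so is the stored result: no signed overflow.

-930; no overflow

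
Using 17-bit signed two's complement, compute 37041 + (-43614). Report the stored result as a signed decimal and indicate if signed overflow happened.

37041 → 01001000010110001
-43614 → 10101010110100010
  01001000010110001
+ 10101010110100010
= 11110011001010011
Result 11110011001010011: MSB = 1 → 124499 − 131072 = -6573.
Addends have opposite signs, so signed overflow cannot occur.

-6573; no overflow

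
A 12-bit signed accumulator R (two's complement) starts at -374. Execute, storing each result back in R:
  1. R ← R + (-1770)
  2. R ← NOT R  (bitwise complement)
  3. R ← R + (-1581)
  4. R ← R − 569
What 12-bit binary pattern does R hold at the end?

111111111001

Start: R = -374 = 111010001010.
R = -374 + (-1770) = -2144; wraps to 1952 = 011110100000
R = NOT 011110100000 = 100001011111 = -1953
R = -1953 + (-1581) = -3534; wraps to 562 = 001000110010
R = 562 − 569 = -7 = 111111111001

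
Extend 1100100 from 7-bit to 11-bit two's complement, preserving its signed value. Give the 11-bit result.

11111100100

MSB of 1100100 is 1; replicate it into the new high bits.
1111|1100100 → 11111100100 (still -28).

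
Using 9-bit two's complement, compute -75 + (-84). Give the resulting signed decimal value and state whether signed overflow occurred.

-75 → 110110101
-84 → 110101100
  110110101
+ 110101100
= 101100001  (discard carry-out 1)
Result 101100001: MSB = 1 → 353 − 512 = -159.
Both addends are negative and so is the stored result: no signed overflow.

-159; no overflow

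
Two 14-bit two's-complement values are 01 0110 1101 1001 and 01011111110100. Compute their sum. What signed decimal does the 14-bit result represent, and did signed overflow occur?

-4403; overflow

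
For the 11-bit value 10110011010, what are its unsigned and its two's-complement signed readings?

unsigned = 1434, signed = -614

Unsigned: 10110011010 = 1434.
Signed: MSB=1 → 1434 − 2048 = -614.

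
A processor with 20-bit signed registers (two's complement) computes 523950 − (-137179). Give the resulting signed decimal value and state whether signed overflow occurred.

523950 → 01111111111010101110
-137179 → 11011110100000100101
Subtract via negate-and-add: invert 11011110100000100101 + 1 = 00100001011111011011 (i.e. 137179).
  01111111111010101110
+ 00100001011111011011
= 10100001011010001001
Result 10100001011010001001: MSB = 1 → 661129 − 1048576 = -387447.
Both addends (after negating the subtrahend) are non-negative but the stored result is negative: signed overflow. The true value 523950 − (-137179) = 661129 lies outside [-524288, 524287].

-387447; overflow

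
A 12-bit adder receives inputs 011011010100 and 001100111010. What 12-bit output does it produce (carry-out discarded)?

101000001110

  011011010100
+ 001100111010
= 101000001110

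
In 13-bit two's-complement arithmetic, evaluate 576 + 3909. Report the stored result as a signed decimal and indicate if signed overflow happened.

576 → 0001001000000
3909 → 0111101000101
  0001001000000
+ 0111101000101
= 1000110000101
Result 1000110000101: MSB = 1 → 4485 − 8192 = -3707.
Both addends are non-negative but the stored result is negative: signed overflow. The true value 576 + 3909 = 4485 lies outside [-4096, 4095].

-3707; overflow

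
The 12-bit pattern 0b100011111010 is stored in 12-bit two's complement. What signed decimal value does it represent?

MSB is 1, so the value is negative.
Invert: 011100000101. Add 1: 011100000110 = 1798. So the value is −1798.

-1798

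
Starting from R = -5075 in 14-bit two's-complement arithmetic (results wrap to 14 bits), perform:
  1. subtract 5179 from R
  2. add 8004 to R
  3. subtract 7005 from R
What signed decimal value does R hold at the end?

7129

Start: R = -5075 = 10110000101101.
R = -5075 − 5179 = -10254; wraps to 6130 = 01011111110010
R = 6130 + 8004 = 14134; wraps to -2250 = 11011100110110
R = -2250 − 7005 = -9255; wraps to 7129 = 01101111011001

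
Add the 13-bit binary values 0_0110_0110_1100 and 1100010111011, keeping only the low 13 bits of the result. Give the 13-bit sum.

1111100100111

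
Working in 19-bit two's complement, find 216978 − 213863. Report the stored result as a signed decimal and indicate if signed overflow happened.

216978 → 0110100111110010010
213863 → 0110100001101100111
Subtract via negate-and-add: invert 0110100001101100111 + 1 = 1001011110010011001 (i.e. -213863).
  0110100111110010010
+ 1001011110010011001
= 0000000110000101011  (discard carry-out 1)
Result 0000000110000101011: MSB = 0 → value 3115.
Addends (after negating the subtrahend) have opposite signs, so signed overflow cannot occur.

3115; no overflow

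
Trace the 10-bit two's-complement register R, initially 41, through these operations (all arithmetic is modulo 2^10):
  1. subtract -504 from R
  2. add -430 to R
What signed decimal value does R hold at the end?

Start: R = 41 = 0000101001.
R = 41 − (-504) = 545; wraps to -479 = 1000100001
R = -479 + (-430) = -909; wraps to 115 = 0001110011

115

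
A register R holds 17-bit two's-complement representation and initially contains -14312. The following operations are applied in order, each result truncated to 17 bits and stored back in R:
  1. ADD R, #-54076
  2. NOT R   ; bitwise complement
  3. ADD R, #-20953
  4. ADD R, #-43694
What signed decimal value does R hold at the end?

3740

Start: R = -14312 = 11100100000011000.
R = -14312 + (-54076) = -68388; wraps to 62684 = 01111010011011100
R = NOT 01111010011011100 = 10000101100100011 = -62685
R = -62685 + (-20953) = -83638; wraps to 47434 = 01011100101001010
R = 47434 + (-43694) = 3740 = 00000111010011100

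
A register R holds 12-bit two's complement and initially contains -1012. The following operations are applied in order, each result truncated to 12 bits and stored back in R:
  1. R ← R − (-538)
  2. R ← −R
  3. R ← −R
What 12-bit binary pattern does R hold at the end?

Start: R = -1012 = 110000001100.
R = -1012 − (-538) = -474 = 111000100110
R = −(-474) = 474 = 000111011010
R = −(474) = -474 = 111000100110

111000100110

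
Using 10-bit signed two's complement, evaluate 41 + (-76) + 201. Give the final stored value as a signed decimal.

41 + (-76) = -35 (1111011101)
-35 + 201 = 166 (0010100110)

166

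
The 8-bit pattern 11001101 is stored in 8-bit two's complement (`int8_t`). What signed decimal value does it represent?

-51

MSB is 1, so the value is negative.
Unsigned reading: 205. Subtract 2^8 = 256: 205 − 256 = -51.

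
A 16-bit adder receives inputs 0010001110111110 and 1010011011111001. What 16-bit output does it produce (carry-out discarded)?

  0010001110111110
+ 1010011011111001
= 1100101010110111

1100101010110111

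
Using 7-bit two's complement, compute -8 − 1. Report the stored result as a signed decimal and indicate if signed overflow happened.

-8 → 1111000
1 → 0000001
Subtract via negate-and-add: invert 0000001 + 1 = 1111111 (i.e. -1).
  1111000
+ 1111111
= 1110111  (discard carry-out 1)
Result 1110111: MSB = 1 → 119 − 128 = -9.
Both addends (after negating the subtrahend) are negative and so is the stored result: no signed overflow.

-9; no overflow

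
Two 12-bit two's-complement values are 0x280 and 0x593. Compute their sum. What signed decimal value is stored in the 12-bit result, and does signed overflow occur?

-2029; overflow

0x280 = 001010000000 = 640 (signed)
0x593 = 010110010011 = 1427 (signed)
  001010000000
+ 010110010011
= 100000010011
Result 100000010011: MSB = 1 → 2067 − 4096 = -2029.
Both addends are non-negative but the stored result is negative: signed overflow. The true value 640 + 1427 = 2067 lies outside [-2048, 2047].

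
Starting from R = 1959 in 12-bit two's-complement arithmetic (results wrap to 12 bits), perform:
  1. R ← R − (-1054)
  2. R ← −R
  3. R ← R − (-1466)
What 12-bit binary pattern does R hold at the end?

100111110101

Start: R = 1959 = 011110100111.
R = 1959 − (-1054) = 3013; wraps to -1083 = 101111000101
R = −(-1083) = 1083 = 010000111011
R = 1083 − (-1466) = 2549; wraps to -1547 = 100111110101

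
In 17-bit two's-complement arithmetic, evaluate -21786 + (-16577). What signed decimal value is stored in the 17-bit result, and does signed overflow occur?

-21786 → 11010101011100110
-16577 → 11011111100111111
  11010101011100110
+ 11011111100111111
= 10110101000100101  (discard carry-out 1)
Result 10110101000100101: MSB = 1 → 92709 − 131072 = -38363.
Both addends are negative and so is the stored result: no signed overflow.

-38363; no overflow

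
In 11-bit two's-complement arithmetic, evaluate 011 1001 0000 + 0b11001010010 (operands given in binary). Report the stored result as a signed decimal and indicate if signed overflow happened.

482; no overflow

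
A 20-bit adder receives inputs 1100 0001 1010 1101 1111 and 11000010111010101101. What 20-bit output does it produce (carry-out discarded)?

10000100100110001100

  11000001101011011111
+ 11000010111010101101
= 10000100100110001100  (discard carry-out 1)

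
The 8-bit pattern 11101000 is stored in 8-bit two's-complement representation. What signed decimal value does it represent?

MSB is 1, so the value is negative.
Invert: 00010111. Add 1: 00011000 = 24. So the value is −24.

-24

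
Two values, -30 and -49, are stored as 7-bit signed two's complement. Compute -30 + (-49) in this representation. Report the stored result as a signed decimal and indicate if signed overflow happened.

-30 → 1100010
-49 → 1001111
  1100010
+ 1001111
= 0110001  (discard carry-out 1)
Result 0110001: MSB = 0 → value 49.
Both addends are negative but the stored result is non-negative: signed overflow. The true value -30 + (-49) = -79 lies outside [-64, 63].

49; overflow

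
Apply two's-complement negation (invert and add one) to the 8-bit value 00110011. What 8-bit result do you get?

11001101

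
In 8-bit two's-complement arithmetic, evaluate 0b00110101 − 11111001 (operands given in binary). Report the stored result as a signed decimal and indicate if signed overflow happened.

0b00110101 → 00110101 = 53 (signed)
11111001 = -7 (signed)
Subtract via negate-and-add: invert 11111001 + 1 = 00000111 (i.e. 7).
  00110101
+ 00000111
= 00111100
Result 00111100: MSB = 0 → value 60.
Both addends (after negating the subtrahend) are non-negative and so is the stored result: no signed overflow.

60; no overflow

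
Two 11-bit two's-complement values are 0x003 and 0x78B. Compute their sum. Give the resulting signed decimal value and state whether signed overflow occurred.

-114; no overflow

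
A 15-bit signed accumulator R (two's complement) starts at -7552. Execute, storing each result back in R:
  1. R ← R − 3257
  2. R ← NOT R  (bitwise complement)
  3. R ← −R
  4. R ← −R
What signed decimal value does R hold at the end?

10808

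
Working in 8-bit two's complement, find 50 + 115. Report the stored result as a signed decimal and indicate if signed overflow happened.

-91; overflow

50 → 00110010
115 → 01110011
  00110010
+ 01110011
= 10100101
Result 10100101: MSB = 1 → 165 − 256 = -91.
Both addends are non-negative but the stored result is negative: signed overflow. The true value 50 + 115 = 165 lies outside [-128, 127].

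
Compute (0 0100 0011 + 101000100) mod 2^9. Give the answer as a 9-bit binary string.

  001000011
+ 101000100
= 110000111

110000111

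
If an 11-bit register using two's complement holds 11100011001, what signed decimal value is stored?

-231

MSB is 1, so the value is negative.
Unsigned reading: 1817. Subtract 2^11 = 2048: 1817 − 2048 = -231.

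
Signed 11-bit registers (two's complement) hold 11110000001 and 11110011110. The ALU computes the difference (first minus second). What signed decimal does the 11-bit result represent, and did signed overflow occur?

-29; no overflow

11110000001 = -127 (signed)
11110011110 = -98 (signed)
Subtract via negate-and-add: invert 11110011110 + 1 = 00001100010 (i.e. 98).
  11110000001
+ 00001100010
= 11111100011
Result 11111100011: MSB = 1 → 2019 − 2048 = -29.
Addends (after negating the subtrahend) have opposite signs, so signed overflow cannot occur.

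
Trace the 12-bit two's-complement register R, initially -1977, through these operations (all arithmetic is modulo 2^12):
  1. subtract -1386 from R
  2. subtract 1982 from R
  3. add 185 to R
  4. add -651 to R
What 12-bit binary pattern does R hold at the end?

Start: R = -1977 = 100001000111.
R = -1977 − (-1386) = -591 = 110110110001
R = -591 − 1982 = -2573; wraps to 1523 = 010111110011
R = 1523 + 185 = 1708 = 011010101100
R = 1708 + (-651) = 1057 = 010000100001

010000100001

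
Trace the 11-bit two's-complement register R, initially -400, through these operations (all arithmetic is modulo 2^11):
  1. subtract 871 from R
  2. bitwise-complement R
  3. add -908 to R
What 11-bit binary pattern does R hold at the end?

Start: R = -400 = 11001110000.
R = -400 − 871 = -1271; wraps to 777 = 01100001001
R = NOT 01100001001 = 10011110110 = -778
R = -778 + (-908) = -1686; wraps to 362 = 00101101010

00101101010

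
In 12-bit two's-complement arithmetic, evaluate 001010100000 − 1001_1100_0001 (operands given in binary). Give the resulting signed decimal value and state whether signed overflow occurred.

-1825; overflow

001010100000 = 672 (signed)
1001_1100_0001 → 100111000001 = -1599 (signed)
Subtract via negate-and-add: invert 100111000001 + 1 = 011000111111 (i.e. 1599).
  001010100000
+ 011000111111
= 100011011111
Result 100011011111: MSB = 1 → 2271 − 4096 = -1825.
Both addends (after negating the subtrahend) are non-negative but the stored result is negative: signed overflow. The true value 672 − (-1599) = 2271 lies outside [-2048, 2047].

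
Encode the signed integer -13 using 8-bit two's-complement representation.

11110011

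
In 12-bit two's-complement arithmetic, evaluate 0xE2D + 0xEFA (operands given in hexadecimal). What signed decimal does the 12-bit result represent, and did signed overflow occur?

-729; no overflow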